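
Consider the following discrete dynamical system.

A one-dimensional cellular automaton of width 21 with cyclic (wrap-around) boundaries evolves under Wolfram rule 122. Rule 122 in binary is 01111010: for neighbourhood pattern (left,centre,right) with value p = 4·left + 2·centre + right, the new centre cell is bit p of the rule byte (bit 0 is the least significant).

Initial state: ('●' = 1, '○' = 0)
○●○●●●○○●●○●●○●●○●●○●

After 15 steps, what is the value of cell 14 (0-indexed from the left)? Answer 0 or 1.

0) ○●○●●●○○●●○●●○●●○●●○●
1) ●○●●○●●●●●●●●●●●●●●●○
2) ○●●●●●○○○○○○○○○○○○○●●
3) ●●○○○●●○○○○○○○○○○○●●●
4) ○●●○●●●●○○○○○○○○○●●○○
5) ●●●●●○○●●○○○○○○○●●●●○
6) ●○○○●●●●●●○○○○○●●○○●●
7) ●●○●●○○○○●●○○○●●●●●●○
8) ●●●●●●○○●●●●○●●○○○○●●
9) ○○○○○●●●●○○●●●●●○○●●○
10) ○○○○●●○○●●●●○○○●●●●●●
11) ●○○●●●●●●○○●●○●●○○○○●
12) ●●●●○○○○●●●●●●●●●○○●●
13) ○○○●●○○●●○○○○○○○●●●●○
14) ○○●●●●●●●●○○○○○●●○○●●
15) ●●●○○○○○○●●○○○●●●●●●●

1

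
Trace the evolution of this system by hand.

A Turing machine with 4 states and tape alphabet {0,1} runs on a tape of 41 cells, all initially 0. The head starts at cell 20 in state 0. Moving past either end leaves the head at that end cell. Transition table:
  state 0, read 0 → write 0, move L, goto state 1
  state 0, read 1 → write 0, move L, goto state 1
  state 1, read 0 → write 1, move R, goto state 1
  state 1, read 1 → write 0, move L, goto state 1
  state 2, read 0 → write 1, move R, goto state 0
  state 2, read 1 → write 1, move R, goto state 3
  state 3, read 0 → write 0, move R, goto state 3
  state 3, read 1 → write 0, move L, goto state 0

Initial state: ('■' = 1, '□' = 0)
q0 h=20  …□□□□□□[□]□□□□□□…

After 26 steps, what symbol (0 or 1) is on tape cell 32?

step 0: q0 h=20  …□□□□□□[□]□□□□□□…
step 1: q1 h=19  …□□□□□□[□]□□□□□□…
step 2: q1 h=20  …□□□□□■[□]□□□□□□…
step 3: q1 h=21  …□□□□■■[□]□□□□□□…
step 4: q1 h=22  …□□□■■■[□]□□□□□□…
step 5: q1 h=23  …□□■■■■[□]□□□□□□…
step 6: q1 h=24  …□■■■■■[□]□□□□□□…
step 7: q1 h=25  …■■■■■■[□]□□□□□□…
step 8: q1 h=26  …■■■■■■[□]□□□□□□…
step 9: q1 h=27  …■■■■■■[□]□□□□□□…
step 10: q1 h=28  …■■■■■■[□]□□□□□□…
step 11: q1 h=29  …■■■■■■[□]□□□□□□…
step 12: q1 h=30  …■■■■■■[□]□□□□□□…
step 13: q1 h=31  …■■■■■■[□]□□□□□□…
step 14: q1 h=32  …■■■■■■[□]□□□□□□…
step 15: q1 h=33  …■■■■■■[□]□□□□□□…
step 16: q1 h=34  …■■■■■■[□]□□□□□□|
step 17: q1 h=35  …■■■■■■[□]□□□□□|
step 18: q1 h=36  …■■■■■■[□]□□□□|
step 19: q1 h=37  …■■■■■■[□]□□□|
step 20: q1 h=38  …■■■■■■[□]□□|
step 21: q1 h=39  …■■■■■■[□]□|
step 22: q1 h=40  …■■■■■■[□]|
step 23: q1 h=40  …■■■■■■[■]|
step 24: q1 h=39  …■■■■■■[■]□|
step 25: q1 h=38  …■■■■■■[■]□□|
step 26: q1 h=37  …■■■■■■[■]□□□|

1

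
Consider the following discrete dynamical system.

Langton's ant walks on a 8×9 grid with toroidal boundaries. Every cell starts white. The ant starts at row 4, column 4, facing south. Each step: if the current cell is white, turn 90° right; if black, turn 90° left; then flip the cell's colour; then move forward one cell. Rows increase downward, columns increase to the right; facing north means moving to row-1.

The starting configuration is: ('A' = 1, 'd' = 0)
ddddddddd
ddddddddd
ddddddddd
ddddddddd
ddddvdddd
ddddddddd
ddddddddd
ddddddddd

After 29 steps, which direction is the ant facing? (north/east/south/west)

t=0: ddddddddd
ddddddddd
ddddddddd
ddddddddd
ddddvdddd
ddddddddd
ddddddddd
ddddddddd
t=1: ddddddddd
ddddddddd
ddddddddd
ddddddddd
ddd<Adddd
ddddddddd
ddddddddd
ddddddddd
t=2: ddddddddd
ddddddddd
ddddddddd
ddd^ddddd
dddAAdddd
ddddddddd
ddddddddd
ddddddddd
t=3: ddddddddd
ddddddddd
ddddddddd
dddA>dddd
dddAAdddd
ddddddddd
ddddddddd
ddddddddd
t=4: ddddddddd
ddddddddd
ddddddddd
dddAAdddd
dddAvdddd
ddddddddd
ddddddddd
ddddddddd
t=5: ddddddddd
ddddddddd
ddddddddd
dddAAdddd
dddAd>ddd
ddddddddd
ddddddddd
ddddddddd
t=6: ddddddddd
ddddddddd
ddddddddd
dddAAdddd
dddAdAddd
dddddvddd
ddddddddd
ddddddddd
t=7: ddddddddd
ddddddddd
ddddddddd
dddAAdddd
dddAdAddd
dddd<Addd
ddddddddd
ddddddddd
t=8: ddddddddd
ddddddddd
ddddddddd
dddAAdddd
dddA^Addd
ddddAAddd
ddddddddd
ddddddddd
t=9: ddddddddd
ddddddddd
ddddddddd
dddAAdddd
dddAA>ddd
ddddAAddd
ddddddddd
ddddddddd
t=10: ddddddddd
ddddddddd
ddddddddd
dddAA^ddd
dddAAdddd
ddddAAddd
ddddddddd
ddddddddd
t=11: ddddddddd
ddddddddd
ddddddddd
dddAAA>dd
dddAAdddd
ddddAAddd
ddddddddd
ddddddddd
t=12: ddddddddd
ddddddddd
ddddddddd
dddAAAAdd
dddAAdvdd
ddddAAddd
ddddddddd
ddddddddd
t=13: ddddddddd
ddddddddd
ddddddddd
dddAAAAdd
dddAA<Add
ddddAAddd
ddddddddd
ddddddddd
t=14: ddddddddd
ddddddddd
ddddddddd
dddAA^Add
dddAAAAdd
ddddAAddd
ddddddddd
ddddddddd
t=15: ddddddddd
ddddddddd
ddddddddd
dddA<dAdd
dddAAAAdd
ddddAAddd
ddddddddd
ddddddddd
t=16: ddddddddd
ddddddddd
ddddddddd
dddAddAdd
dddAvAAdd
ddddAAddd
ddddddddd
ddddddddd
t=17: ddddddddd
ddddddddd
ddddddddd
dddAddAdd
dddAd>Add
ddddAAddd
ddddddddd
ddddddddd
t=18: ddddddddd
ddddddddd
ddddddddd
dddAd^Add
dddAddAdd
ddddAAddd
ddddddddd
ddddddddd
t=19: ddddddddd
ddddddddd
ddddddddd
dddAdA>dd
dddAddAdd
ddddAAddd
ddddddddd
ddddddddd
t=20: ddddddddd
ddddddddd
dddddd^dd
dddAdAddd
dddAddAdd
ddddAAddd
ddddddddd
ddddddddd
t=21: ddddddddd
ddddddddd
ddddddA>d
dddAdAddd
dddAddAdd
ddddAAddd
ddddddddd
ddddddddd
t=22: ddddddddd
ddddddddd
ddddddAAd
dddAdAdvd
dddAddAdd
ddddAAddd
ddddddddd
ddddddddd
t=23: ddddddddd
ddddddddd
ddddddAAd
dddAdA<Ad
dddAddAdd
ddddAAddd
ddddddddd
ddddddddd
t=24: ddddddddd
ddddddddd
dddddd^Ad
dddAdAAAd
dddAddAdd
ddddAAddd
ddddddddd
ddddddddd
t=25: ddddddddd
ddddddddd
ddddd<dAd
dddAdAAAd
dddAddAdd
ddddAAddd
ddddddddd
ddddddddd
t=26: ddddddddd
ddddd^ddd
dddddAdAd
dddAdAAAd
dddAddAdd
ddddAAddd
ddddddddd
ddddddddd
t=27: ddddddddd
dddddA>dd
dddddAdAd
dddAdAAAd
dddAddAdd
ddddAAddd
ddddddddd
ddddddddd
t=28: ddddddddd
dddddAAdd
dddddAvAd
dddAdAAAd
dddAddAdd
ddddAAddd
ddddddddd
ddddddddd
t=29: ddddddddd
dddddAAdd
ddddd<AAd
dddAdAAAd
dddAddAdd
ddddAAddd
ddddddddd
ddddddddd

west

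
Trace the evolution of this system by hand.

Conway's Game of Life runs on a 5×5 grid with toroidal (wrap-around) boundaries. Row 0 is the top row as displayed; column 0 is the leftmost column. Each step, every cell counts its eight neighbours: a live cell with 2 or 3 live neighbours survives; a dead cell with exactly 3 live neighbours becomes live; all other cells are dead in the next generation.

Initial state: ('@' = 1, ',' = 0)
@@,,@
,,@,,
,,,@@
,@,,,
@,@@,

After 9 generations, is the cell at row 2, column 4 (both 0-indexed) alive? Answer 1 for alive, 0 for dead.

k=0  @@,,@
,,@,,
,,,@@
,@,,,
@,@@,
k=1  @,,,@
,@@,,
,,@@,
@@,,,
,,@@,
k=2  @,,,@
@@@,@
@,,@,
,@,,@
,,@@,
k=3  ,,,,,
,,@,,
,,,@,
@@,,@
,@@@,
k=4  ,@,@,
,,,,,
@@@@@
@@,,@
,@@@@
k=5  @@,@@
,,,,,
,,@@,
,,,,,
,,,,,
k=6  @,,,@
@@,,,
,,,,,
,,,,,
@,,,@
k=7  ,,,,,
@@,,@
,,,,,
,,,,,
@,,,@
k=8  ,@,,,
@,,,,
@,,,,
,,,,,
,,,,,
k=9  ,,,,,
@@,,,
,,,,,
,,,,,
,,,,,

0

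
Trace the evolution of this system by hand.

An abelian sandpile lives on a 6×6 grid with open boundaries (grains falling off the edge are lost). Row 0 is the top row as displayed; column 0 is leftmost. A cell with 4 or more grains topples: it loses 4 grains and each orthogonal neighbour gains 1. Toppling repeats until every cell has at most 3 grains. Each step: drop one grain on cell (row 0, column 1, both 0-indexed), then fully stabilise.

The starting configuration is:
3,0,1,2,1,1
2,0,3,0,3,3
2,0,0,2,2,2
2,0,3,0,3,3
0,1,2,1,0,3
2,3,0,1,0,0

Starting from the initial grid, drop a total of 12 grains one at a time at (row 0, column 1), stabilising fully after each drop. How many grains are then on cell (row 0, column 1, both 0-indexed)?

[0] 3,0,1,2,1,1
2,0,3,0,3,3
2,0,0,2,2,2
2,0,3,0,3,3
0,1,2,1,0,3
2,3,0,1,0,0
[1] 3,1,1,2,1,1
2,0,3,0,3,3
2,0,0,2,2,2
2,0,3,0,3,3
0,1,2,1,0,3
2,3,0,1,0,0
[2] 3,2,1,2,1,1
2,0,3,0,3,3
2,0,0,2,2,2
2,0,3,0,3,3
0,1,2,1,0,3
2,3,0,1,0,0
[3] 3,3,1,2,1,1
2,0,3,0,3,3
2,0,0,2,2,2
2,0,3,0,3,3
0,1,2,1,0,3
2,3,0,1,0,0
[4] 0,1,2,2,1,1
3,1,3,0,3,3
2,0,0,2,2,2
2,0,3,0,3,3
0,1,2,1,0,3
2,3,0,1,0,0
[5] 0,2,2,2,1,1
3,1,3,0,3,3
2,0,0,2,2,2
2,0,3,0,3,3
0,1,2,1,0,3
2,3,0,1,0,0
[6] 0,3,2,2,1,1
3,1,3,0,3,3
2,0,0,2,2,2
2,0,3,0,3,3
0,1,2,1,0,3
2,3,0,1,0,0
[7] 1,0,3,2,1,1
3,2,3,0,3,3
2,0,0,2,2,2
2,0,3,0,3,3
0,1,2,1,0,3
2,3,0,1,0,0
[8] 1,1,3,2,1,1
3,2,3,0,3,3
2,0,0,2,2,2
2,0,3,0,3,3
0,1,2,1,0,3
2,3,0,1,0,0
[9] 1,2,3,2,1,1
3,2,3,0,3,3
2,0,0,2,2,2
2,0,3,0,3,3
0,1,2,1,0,3
2,3,0,1,0,0
[10] 1,3,3,2,1,1
3,2,3,0,3,3
2,0,0,2,2,2
2,0,3,0,3,3
0,1,2,1,0,3
2,3,0,1,0,0
[11] 3,2,1,3,1,1
0,1,1,1,3,3
3,1,1,2,2,2
2,0,3,0,3,3
0,1,2,1,0,3
2,3,0,1,0,0
[12] 3,3,1,3,1,1
0,1,1,1,3,3
3,1,1,2,2,2
2,0,3,0,3,3
0,1,2,1,0,3
2,3,0,1,0,0

3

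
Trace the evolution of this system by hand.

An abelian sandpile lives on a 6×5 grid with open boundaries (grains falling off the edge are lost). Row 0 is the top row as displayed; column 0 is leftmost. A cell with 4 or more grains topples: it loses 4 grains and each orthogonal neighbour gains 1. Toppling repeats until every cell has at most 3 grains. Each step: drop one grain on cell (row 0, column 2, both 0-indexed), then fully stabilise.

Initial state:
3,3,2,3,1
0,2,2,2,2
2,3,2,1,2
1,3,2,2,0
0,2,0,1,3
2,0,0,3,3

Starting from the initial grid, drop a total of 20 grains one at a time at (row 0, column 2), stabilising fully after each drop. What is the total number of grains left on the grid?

58

0) 3,3,2,3,1
0,2,2,2,2
2,3,2,1,2
1,3,2,2,0
0,2,0,1,3
2,0,0,3,3
1) 3,3,3,3,1
0,2,2,2,2
2,3,2,1,2
1,3,2,2,0
0,2,0,1,3
2,0,0,3,3
2) 0,1,2,0,2
1,3,3,3,2
2,3,2,1,2
1,3,2,2,0
0,2,0,1,3
2,0,0,3,3
3) 0,1,3,0,2
1,3,3,3,2
2,3,2,1,2
1,3,2,2,0
0,2,0,1,3
2,0,0,3,3
4) 0,3,1,2,2
2,1,3,0,3
3,2,1,3,2
2,1,0,3,0
0,3,1,1,3
2,0,0,3,3
5) 0,3,2,2,2
2,1,3,0,3
3,2,1,3,2
2,1,0,3,0
0,3,1,1,3
2,0,0,3,3
6) 0,3,3,2,2
2,1,3,0,3
3,2,1,3,2
2,1,0,3,0
0,3,1,1,3
2,0,0,3,3
7) 1,0,2,3,2
2,3,0,1,3
3,2,2,3,2
2,1,0,3,0
0,3,1,1,3
2,0,0,3,3
8) 1,0,3,3,2
2,3,0,1,3
3,2,2,3,2
2,1,0,3,0
0,3,1,1,3
2,0,0,3,3
9) 1,1,1,0,3
2,3,1,2,3
3,2,2,3,2
2,1,0,3,0
0,3,1,1,3
2,0,0,3,3
10) 1,1,2,0,3
2,3,1,2,3
3,2,2,3,2
2,1,0,3,0
0,3,1,1,3
2,0,0,3,3
11) 1,1,3,0,3
2,3,1,2,3
3,2,2,3,2
2,1,0,3,0
0,3,1,1,3
2,0,0,3,3
12) 1,2,0,1,3
2,3,2,2,3
3,2,2,3,2
2,1,0,3,0
0,3,1,1,3
2,0,0,3,3
13) 1,2,1,1,3
2,3,2,2,3
3,2,2,3,2
2,1,0,3,0
0,3,1,1,3
2,0,0,3,3
14) 1,2,2,1,3
2,3,2,2,3
3,2,2,3,2
2,1,0,3,0
0,3,1,1,3
2,0,0,3,3
15) 1,2,3,1,3
2,3,2,2,3
3,2,2,3,2
2,1,0,3,0
0,3,1,1,3
2,0,0,3,3
16) 1,3,0,2,3
2,3,3,2,3
3,2,2,3,2
2,1,0,3,0
0,3,1,1,3
2,0,0,3,3
17) 1,3,1,2,3
2,3,3,2,3
3,2,2,3,2
2,1,0,3,0
0,3,1,1,3
2,0,0,3,3
18) 1,3,2,2,3
2,3,3,2,3
3,2,2,3,2
2,1,0,3,0
0,3,1,1,3
2,0,0,3,3
19) 1,3,3,2,3
2,3,3,2,3
3,2,2,3,2
2,1,0,3,0
0,3,1,1,3
2,0,0,3,3
20) 2,1,2,3,3
3,1,1,3,3
3,3,3,3,2
2,1,0,3,0
0,3,1,1,3
2,0,0,3,3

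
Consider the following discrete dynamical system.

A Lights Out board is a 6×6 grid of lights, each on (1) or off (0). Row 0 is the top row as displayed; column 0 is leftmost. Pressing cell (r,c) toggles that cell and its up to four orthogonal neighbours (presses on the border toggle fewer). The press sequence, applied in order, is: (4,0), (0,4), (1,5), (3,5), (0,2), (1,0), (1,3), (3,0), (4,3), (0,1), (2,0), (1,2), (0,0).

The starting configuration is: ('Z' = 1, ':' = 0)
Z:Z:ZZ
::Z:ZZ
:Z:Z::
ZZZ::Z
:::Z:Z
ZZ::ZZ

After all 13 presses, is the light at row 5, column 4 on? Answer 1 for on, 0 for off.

1

0) Z:Z:ZZ
::Z:ZZ
:Z:Z::
ZZZ::Z
:::Z:Z
ZZ::ZZ
1) Z:Z:ZZ
::Z:ZZ
:Z:Z::
:ZZ::Z
ZZ:Z:Z
:Z::ZZ
2) Z:ZZ::
::Z::Z
:Z:Z::
:ZZ::Z
ZZ:Z:Z
:Z::ZZ
3) Z:ZZ:Z
::Z:Z:
:Z:Z:Z
:ZZ::Z
ZZ:Z:Z
:Z::ZZ
4) Z:ZZ:Z
::Z:Z:
:Z:Z::
:ZZ:Z:
ZZ:Z::
:Z::ZZ
5) ZZ:::Z
::::Z:
:Z:Z::
:ZZ:Z:
ZZ:Z::
:Z::ZZ
6) :Z:::Z
ZZ::Z:
ZZ:Z::
:ZZ:Z:
ZZ:Z::
:Z::ZZ
7) :Z:Z:Z
ZZZZ::
ZZ::::
:ZZ:Z:
ZZ:Z::
:Z::ZZ
8) :Z:Z:Z
ZZZZ::
:Z::::
Z:Z:Z:
:Z:Z::
:Z::ZZ
9) :Z:Z:Z
ZZZZ::
:Z::::
Z:ZZZ:
:ZZ:Z:
:Z:ZZZ
10) Z:ZZ:Z
Z:ZZ::
:Z::::
Z:ZZZ:
:ZZ:Z:
:Z:ZZZ
11) Z:ZZ:Z
::ZZ::
Z:::::
::ZZZ:
:ZZ:Z:
:Z:ZZZ
12) Z::Z:Z
:Z::::
Z:Z:::
::ZZZ:
:ZZ:Z:
:Z:ZZZ
13) :Z:Z:Z
ZZ::::
Z:Z:::
::ZZZ:
:ZZ:Z:
:Z:ZZZ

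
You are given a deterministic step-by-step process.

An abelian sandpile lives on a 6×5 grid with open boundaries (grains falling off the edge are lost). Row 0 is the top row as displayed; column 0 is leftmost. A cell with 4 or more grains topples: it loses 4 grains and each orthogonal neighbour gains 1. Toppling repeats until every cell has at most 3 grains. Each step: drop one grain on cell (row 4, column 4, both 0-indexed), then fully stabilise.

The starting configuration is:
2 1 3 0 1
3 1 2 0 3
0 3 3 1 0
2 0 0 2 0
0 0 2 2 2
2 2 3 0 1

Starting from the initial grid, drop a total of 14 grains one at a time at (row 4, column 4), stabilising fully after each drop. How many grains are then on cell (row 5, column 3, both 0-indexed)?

k=0  2 1 3 0 1
3 1 2 0 3
0 3 3 1 0
2 0 0 2 0
0 0 2 2 2
2 2 3 0 1
k=1  2 1 3 0 1
3 1 2 0 3
0 3 3 1 0
2 0 0 2 0
0 0 2 2 3
2 2 3 0 1
k=2  2 1 3 0 1
3 1 2 0 3
0 3 3 1 0
2 0 0 2 1
0 0 2 3 0
2 2 3 0 2
k=3  2 1 3 0 1
3 1 2 0 3
0 3 3 1 0
2 0 0 2 1
0 0 2 3 1
2 2 3 0 2
k=4  2 1 3 0 1
3 1 2 0 3
0 3 3 1 0
2 0 0 2 1
0 0 2 3 2
2 2 3 0 2
k=5  2 1 3 0 1
3 1 2 0 3
0 3 3 1 0
2 0 0 2 1
0 0 2 3 3
2 2 3 0 2
k=6  2 1 3 0 1
3 1 2 0 3
0 3 3 1 0
2 0 0 3 2
0 0 3 0 1
2 2 3 1 3
k=7  2 1 3 0 1
3 1 2 0 3
0 3 3 1 0
2 0 0 3 2
0 0 3 0 2
2 2 3 1 3
k=8  2 1 3 0 1
3 1 2 0 3
0 3 3 1 0
2 0 0 3 2
0 0 3 0 3
2 2 3 1 3
k=9  2 1 3 0 1
3 1 2 0 3
0 3 3 1 0
2 0 0 3 3
0 0 3 1 1
2 2 3 2 0
k=10  2 1 3 0 1
3 1 2 0 3
0 3 3 1 0
2 0 0 3 3
0 0 3 1 2
2 2 3 2 0
k=11  2 1 3 0 1
3 1 2 0 3
0 3 3 1 0
2 0 0 3 3
0 0 3 1 3
2 2 3 2 0
k=12  2 1 3 0 1
3 1 2 0 3
0 3 3 2 1
2 0 1 0 1
0 0 3 3 1
2 2 3 2 1
k=13  2 1 3 0 1
3 1 2 0 3
0 3 3 2 1
2 0 1 0 1
0 0 3 3 2
2 2 3 2 1
k=14  2 1 3 0 1
3 1 2 0 3
0 3 3 2 1
2 0 1 0 1
0 0 3 3 3
2 2 3 2 1

2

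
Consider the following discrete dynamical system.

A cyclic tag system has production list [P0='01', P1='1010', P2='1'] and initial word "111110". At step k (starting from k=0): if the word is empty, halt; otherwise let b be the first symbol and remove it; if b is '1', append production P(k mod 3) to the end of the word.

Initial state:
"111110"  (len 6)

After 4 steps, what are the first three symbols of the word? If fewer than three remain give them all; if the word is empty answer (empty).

100

gen 0: "111110"  (len 6)
gen 1: "1111001"  (len 7)
gen 2: "1110011010"  (len 10)
gen 3: "1100110101"  (len 10)
gen 4: "10011010101"  (len 11)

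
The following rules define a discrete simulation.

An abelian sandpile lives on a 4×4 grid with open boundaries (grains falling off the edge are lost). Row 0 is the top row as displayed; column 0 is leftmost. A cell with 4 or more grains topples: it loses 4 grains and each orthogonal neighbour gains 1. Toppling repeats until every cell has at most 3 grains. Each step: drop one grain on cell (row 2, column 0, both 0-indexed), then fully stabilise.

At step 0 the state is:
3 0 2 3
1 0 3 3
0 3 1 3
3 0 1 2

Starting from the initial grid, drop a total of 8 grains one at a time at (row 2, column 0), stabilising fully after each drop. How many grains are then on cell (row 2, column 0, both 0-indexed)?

2

t=0: 3 0 2 3
1 0 3 3
0 3 1 3
3 0 1 2
t=1: 3 0 2 3
1 0 3 3
1 3 1 3
3 0 1 2
t=2: 3 0 2 3
1 0 3 3
2 3 1 3
3 0 1 2
t=3: 3 0 2 3
1 0 3 3
3 3 1 3
3 0 1 2
t=4: 3 0 2 3
2 1 3 3
2 0 2 3
0 2 1 2
t=5: 3 0 2 3
2 1 3 3
3 0 2 3
0 2 1 2
t=6: 3 0 2 3
3 1 3 3
0 1 2 3
1 2 1 2
t=7: 3 0 2 3
3 1 3 3
1 1 2 3
1 2 1 2
t=8: 3 0 2 3
3 1 3 3
2 1 2 3
1 2 1 2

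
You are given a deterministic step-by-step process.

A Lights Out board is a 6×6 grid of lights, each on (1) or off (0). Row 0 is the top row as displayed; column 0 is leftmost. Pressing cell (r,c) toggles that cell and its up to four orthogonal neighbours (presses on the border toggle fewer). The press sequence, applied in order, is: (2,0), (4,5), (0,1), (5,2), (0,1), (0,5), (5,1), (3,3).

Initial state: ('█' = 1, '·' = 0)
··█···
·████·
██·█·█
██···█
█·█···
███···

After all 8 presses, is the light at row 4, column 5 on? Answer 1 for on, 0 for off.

1

[0] ··█···
·████·
██·█·█
██···█
█·█···
███···
[1] ··█···
█████·
···█·█
·█···█
█·█···
███···
[2] ··█···
█████·
···█·█
·█····
█·█·██
███··█
[3] ██····
█·███·
···█·█
·█····
█·█·██
███··█
[4] ██····
█·███·
···█·█
·█····
█···██
█··█·█
[5] ··█···
█████·
···█·█
·█····
█···██
█··█·█
[6] ··█·██
██████
···█·█
·█····
█···██
█··█·█
[7] ··█·██
██████
···█·█
·█····
██··██
·███·█
[8] ··█·██
██████
·····█
·████·
██·███
·███·█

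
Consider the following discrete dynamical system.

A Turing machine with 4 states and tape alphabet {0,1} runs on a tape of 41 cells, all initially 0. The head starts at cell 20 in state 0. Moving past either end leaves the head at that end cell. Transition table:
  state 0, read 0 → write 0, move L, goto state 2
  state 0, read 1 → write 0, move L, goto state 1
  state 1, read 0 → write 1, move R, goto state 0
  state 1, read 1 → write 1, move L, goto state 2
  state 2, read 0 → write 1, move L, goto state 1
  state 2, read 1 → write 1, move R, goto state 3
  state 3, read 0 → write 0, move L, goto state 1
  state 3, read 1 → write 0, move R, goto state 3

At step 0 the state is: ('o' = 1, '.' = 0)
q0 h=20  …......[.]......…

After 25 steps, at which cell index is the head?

gen 0: q0 h=20  …......[.]......…
gen 1: q2 h=19  …......[.]......…
gen 2: q1 h=18  …......[.]o.....…
gen 3: q0 h=19  ….....o[o]......…
gen 4: q1 h=18  …......[o]......…
gen 5: q2 h=17  …......[.]o.....…
gen 6: q1 h=16  …......[.]oo....…
gen 7: q0 h=17  ….....o[o]o.....…
gen 8: q1 h=16  …......[o].o....…
gen 9: q2 h=15  …......[.]o.o...…
gen 10: q1 h=14  …......[.]oo.o..…
gen 11: q0 h=15  ….....o[o]o.o...…
gen 12: q1 h=14  …......[o].o.o..…
gen 13: q2 h=13  …......[.]o.o.o.…
gen 14: q1 h=12  …......[.]oo.o.o…
gen 15: q0 h=13  ….....o[o]o.o.o.…
gen 16: q1 h=12  …......[o].o.o.o…
gen 17: q2 h=11  …......[.]o.o.o.…
gen 18: q1 h=10  …......[.]oo.o.o…
gen 19: q0 h=11  ….....o[o]o.o.o.…
gen 20: q1 h=10  …......[o].o.o.o…
gen 21: q2 h= 9  …......[.]o.o.o.…
gen 22: q1 h= 8  …......[.]oo.o.o…
gen 23: q0 h= 9  ….....o[o]o.o.o.…
gen 24: q1 h= 8  …......[o].o.o.o…
gen 25: q2 h= 7  …......[.]o.o.o.…

7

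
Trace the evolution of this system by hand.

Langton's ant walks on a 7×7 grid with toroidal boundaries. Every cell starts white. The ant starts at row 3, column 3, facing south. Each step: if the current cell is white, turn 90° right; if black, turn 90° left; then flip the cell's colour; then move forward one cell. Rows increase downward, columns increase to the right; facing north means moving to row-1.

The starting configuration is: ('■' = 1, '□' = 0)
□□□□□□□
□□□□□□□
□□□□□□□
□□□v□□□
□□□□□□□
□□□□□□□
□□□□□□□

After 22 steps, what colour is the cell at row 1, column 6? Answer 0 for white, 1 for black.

1

step 0: □□□□□□□
□□□□□□□
□□□□□□□
□□□v□□□
□□□□□□□
□□□□□□□
□□□□□□□
step 1: □□□□□□□
□□□□□□□
□□□□□□□
□□<■□□□
□□□□□□□
□□□□□□□
□□□□□□□
step 2: □□□□□□□
□□□□□□□
□□^□□□□
□□■■□□□
□□□□□□□
□□□□□□□
□□□□□□□
step 3: □□□□□□□
□□□□□□□
□□■>□□□
□□■■□□□
□□□□□□□
□□□□□□□
□□□□□□□
step 4: □□□□□□□
□□□□□□□
□□■■□□□
□□■v□□□
□□□□□□□
□□□□□□□
□□□□□□□
step 5: □□□□□□□
□□□□□□□
□□■■□□□
□□■□>□□
□□□□□□□
□□□□□□□
□□□□□□□
step 6: □□□□□□□
□□□□□□□
□□■■□□□
□□■□■□□
□□□□v□□
□□□□□□□
□□□□□□□
step 7: □□□□□□□
□□□□□□□
□□■■□□□
□□■□■□□
□□□<■□□
□□□□□□□
□□□□□□□
step 8: □□□□□□□
□□□□□□□
□□■■□□□
□□■^■□□
□□□■■□□
□□□□□□□
□□□□□□□
step 9: □□□□□□□
□□□□□□□
□□■■□□□
□□■■>□□
□□□■■□□
□□□□□□□
□□□□□□□
step 10: □□□□□□□
□□□□□□□
□□■■^□□
□□■■□□□
□□□■■□□
□□□□□□□
□□□□□□□
step 11: □□□□□□□
□□□□□□□
□□■■■>□
□□■■□□□
□□□■■□□
□□□□□□□
□□□□□□□
step 12: □□□□□□□
□□□□□□□
□□■■■■□
□□■■□v□
□□□■■□□
□□□□□□□
□□□□□□□
step 13: □□□□□□□
□□□□□□□
□□■■■■□
□□■■<■□
□□□■■□□
□□□□□□□
□□□□□□□
step 14: □□□□□□□
□□□□□□□
□□■■^■□
□□■■■■□
□□□■■□□
□□□□□□□
□□□□□□□
step 15: □□□□□□□
□□□□□□□
□□■<□■□
□□■■■■□
□□□■■□□
□□□□□□□
□□□□□□□
step 16: □□□□□□□
□□□□□□□
□□■□□■□
□□■v■■□
□□□■■□□
□□□□□□□
□□□□□□□
step 17: □□□□□□□
□□□□□□□
□□■□□■□
□□■□>■□
□□□■■□□
□□□□□□□
□□□□□□□
step 18: □□□□□□□
□□□□□□□
□□■□^■□
□□■□□■□
□□□■■□□
□□□□□□□
□□□□□□□
step 19: □□□□□□□
□□□□□□□
□□■□■>□
□□■□□■□
□□□■■□□
□□□□□□□
□□□□□□□
step 20: □□□□□□□
□□□□□^□
□□■□■□□
□□■□□■□
□□□■■□□
□□□□□□□
□□□□□□□
step 21: □□□□□□□
□□□□□■>
□□■□■□□
□□■□□■□
□□□■■□□
□□□□□□□
□□□□□□□
step 22: □□□□□□□
□□□□□■■
□□■□■□v
□□■□□■□
□□□■■□□
□□□□□□□
□□□□□□□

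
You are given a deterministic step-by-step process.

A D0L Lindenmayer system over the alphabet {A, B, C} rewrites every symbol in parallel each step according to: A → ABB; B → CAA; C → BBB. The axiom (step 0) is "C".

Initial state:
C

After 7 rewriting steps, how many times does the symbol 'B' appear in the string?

1257

t=0: C
t=1: BBB
t=2: CAACAACAA
t=3: BBBABBABBBBBABBABBBBBABBABB
t=4: CAACAACAAABBCAACAAABBCAACAACAACAACAAABBCAACAAABBCAACAACAACAACAAABBCAACAAABBCAACAA
t=5: BBBABBABBBBBABBABBBBBABBABBABBCAACAABBBABBABBBBBABBABBABBC…BABBABBCAACAABBBABBABBBBBABBABBABBCAACAABBBABBABBBBBABBABB  (len 243)
t=6: CAACAACAAABBCAACAAABBCAACAACAACAACAAABBCAACAAABBCAACAACAAC…BABBCAACAACAAABBCAACAAABBCAACAACAACAACAAABBCAACAAABBCAACAA  (len 729)
t=7: BBBABBABBBBBABBABBBBBABBABBABBCAACAABBBABBABBBBBABBABBABBC…BABBABBCAACAABBBABBABBBBBABBABBABBCAACAABBBABBABBBBBABBABB  (len 2187)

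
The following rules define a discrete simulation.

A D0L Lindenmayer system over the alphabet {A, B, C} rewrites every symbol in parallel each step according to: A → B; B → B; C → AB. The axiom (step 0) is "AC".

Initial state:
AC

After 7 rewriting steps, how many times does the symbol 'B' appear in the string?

3

k=0  AC
k=1  BAB
k=2  BBB
k=3  BBB
k=4  BBB
k=5  BBB
k=6  BBB
k=7  BBB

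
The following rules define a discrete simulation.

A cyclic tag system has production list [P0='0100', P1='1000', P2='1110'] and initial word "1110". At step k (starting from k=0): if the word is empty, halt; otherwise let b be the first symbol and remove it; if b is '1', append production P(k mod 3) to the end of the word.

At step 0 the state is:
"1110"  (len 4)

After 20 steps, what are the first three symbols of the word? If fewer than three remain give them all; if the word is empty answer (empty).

111

step 0: "1110"  (len 4)
step 1: "1100100"  (len 7)
step 2: "1001001000"  (len 10)
step 3: "0010010001110"  (len 13)
step 4: "010010001110"  (len 12)
step 5: "10010001110"  (len 11)
step 6: "00100011101110"  (len 14)
step 7: "0100011101110"  (len 13)
step 8: "100011101110"  (len 12)
step 9: "000111011101110"  (len 15)
step 10: "00111011101110"  (len 14)
step 11: "0111011101110"  (len 13)
step 12: "111011101110"  (len 12)
step 13: "110111011100100"  (len 15)
step 14: "101110111001001000"  (len 18)
step 15: "011101110010010001110"  (len 21)
step 16: "11101110010010001110"  (len 20)
step 17: "11011100100100011101000"  (len 23)
step 18: "10111001001000111010001110"  (len 26)
step 19: "01110010010001110100011100100"  (len 29)
step 20: "1110010010001110100011100100"  (len 28)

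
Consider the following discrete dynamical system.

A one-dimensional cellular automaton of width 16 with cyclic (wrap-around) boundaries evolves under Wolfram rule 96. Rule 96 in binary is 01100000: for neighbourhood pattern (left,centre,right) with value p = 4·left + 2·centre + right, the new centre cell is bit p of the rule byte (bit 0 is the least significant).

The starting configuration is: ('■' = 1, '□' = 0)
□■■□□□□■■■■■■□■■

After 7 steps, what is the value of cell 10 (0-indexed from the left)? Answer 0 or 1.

0) □■■□□□□■■■■■■□■■
1) ■□■□□□□□□□□□■■□■
2) ■■□□□□□□□□□□□■■□
3) □■□□□□□□□□□□□□■■
4) ■□□□□□□□□□□□□□□■
5) ■□□□□□□□□□□□□□□□
6) □□□□□□□□□□□□□□□□
7) □□□□□□□□□□□□□□□□

0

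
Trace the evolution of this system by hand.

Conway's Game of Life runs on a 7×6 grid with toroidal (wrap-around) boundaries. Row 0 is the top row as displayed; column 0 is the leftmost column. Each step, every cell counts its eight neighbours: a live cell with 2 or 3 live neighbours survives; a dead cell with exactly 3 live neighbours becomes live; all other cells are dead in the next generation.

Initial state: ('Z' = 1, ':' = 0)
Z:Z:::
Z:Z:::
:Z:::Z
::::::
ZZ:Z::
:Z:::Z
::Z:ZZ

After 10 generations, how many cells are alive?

2

step 0: Z:Z:::
Z:Z:::
:Z:::Z
::::::
ZZ:Z::
:Z:::Z
::Z:ZZ
step 1: Z:Z:::
Z:Z::Z
ZZ::::
:ZZ:::
ZZZ:::
:Z:Z:Z
::ZZZZ
step 2: Z:Z:::
::Z::Z
:::::Z
::::::
:::Z::
:::::Z
:::::Z
step 3: ZZ:::Z
ZZ:::Z
::::::
::::::
::::::
::::Z:
Z::::Z
step 4: ::::Z:
:Z:::Z
Z:::::
::::::
::::::
:::::Z
:Z::Z:
step 5: Z:::ZZ
Z::::Z
Z:::::
::::::
::::::
::::::
::::ZZ
step 6: ::::::
:Z::Z:
Z::::Z
::::::
::::::
::::::
Z:::Z:
step 7: :::::Z
Z::::Z
Z::::Z
::::::
::::::
::::::
::::::
step 8: Z::::Z
::::Z:
Z::::Z
::::::
::::::
::::::
::::::
step 9: :::::Z
::::Z:
:::::Z
::::::
::::::
::::::
::::::
step 10: ::::::
::::ZZ
::::::
::::::
::::::
::::::
::::::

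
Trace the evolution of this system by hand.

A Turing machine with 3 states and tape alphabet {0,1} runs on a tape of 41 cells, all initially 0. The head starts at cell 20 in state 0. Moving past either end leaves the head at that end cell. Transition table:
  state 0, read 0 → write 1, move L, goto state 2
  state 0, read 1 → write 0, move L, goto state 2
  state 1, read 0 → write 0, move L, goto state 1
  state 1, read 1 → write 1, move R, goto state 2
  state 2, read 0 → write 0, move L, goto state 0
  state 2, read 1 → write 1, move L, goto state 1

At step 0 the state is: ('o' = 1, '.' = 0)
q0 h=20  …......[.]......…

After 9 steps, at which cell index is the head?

11

step 0: q0 h=20  …......[.]......…
step 1: q2 h=19  …......[.]o.....…
step 2: q0 h=18  …......[.].o....…
step 3: q2 h=17  …......[.]o.o...…
step 4: q0 h=16  …......[.].o.o..…
step 5: q2 h=15  …......[.]o.o.o.…
step 6: q0 h=14  …......[.].o.o.o…
step 7: q2 h=13  …......[.]o.o.o.…
step 8: q0 h=12  …......[.].o.o.o…
step 9: q2 h=11  …......[.]o.o.o.…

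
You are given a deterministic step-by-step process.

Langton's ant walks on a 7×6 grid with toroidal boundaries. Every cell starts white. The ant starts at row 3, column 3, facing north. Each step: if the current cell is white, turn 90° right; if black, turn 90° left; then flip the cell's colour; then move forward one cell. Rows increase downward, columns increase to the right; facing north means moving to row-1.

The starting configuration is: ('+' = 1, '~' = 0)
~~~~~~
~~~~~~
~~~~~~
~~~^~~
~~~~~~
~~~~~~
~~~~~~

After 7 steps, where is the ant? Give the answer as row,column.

2,3

k=0  ~~~~~~
~~~~~~
~~~~~~
~~~^~~
~~~~~~
~~~~~~
~~~~~~
k=1  ~~~~~~
~~~~~~
~~~~~~
~~~+>~
~~~~~~
~~~~~~
~~~~~~
k=2  ~~~~~~
~~~~~~
~~~~~~
~~~++~
~~~~v~
~~~~~~
~~~~~~
k=3  ~~~~~~
~~~~~~
~~~~~~
~~~++~
~~~<+~
~~~~~~
~~~~~~
k=4  ~~~~~~
~~~~~~
~~~~~~
~~~^+~
~~~++~
~~~~~~
~~~~~~
k=5  ~~~~~~
~~~~~~
~~~~~~
~~<~+~
~~~++~
~~~~~~
~~~~~~
k=6  ~~~~~~
~~~~~~
~~^~~~
~~+~+~
~~~++~
~~~~~~
~~~~~~
k=7  ~~~~~~
~~~~~~
~~+>~~
~~+~+~
~~~++~
~~~~~~
~~~~~~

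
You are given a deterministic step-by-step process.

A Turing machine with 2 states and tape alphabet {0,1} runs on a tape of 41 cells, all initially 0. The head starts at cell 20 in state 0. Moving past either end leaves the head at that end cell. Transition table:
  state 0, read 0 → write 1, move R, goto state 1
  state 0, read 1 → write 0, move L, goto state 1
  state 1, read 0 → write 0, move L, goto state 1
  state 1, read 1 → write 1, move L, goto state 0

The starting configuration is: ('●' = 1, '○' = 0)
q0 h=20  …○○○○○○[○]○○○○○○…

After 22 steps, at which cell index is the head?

t=0: q0 h=20  …○○○○○○[○]○○○○○○…
t=1: q1 h=21  …○○○○○●[○]○○○○○○…
t=2: q1 h=20  …○○○○○○[●]○○○○○○…
t=3: q0 h=19  …○○○○○○[○]●○○○○○…
t=4: q1 h=20  …○○○○○●[●]○○○○○○…
t=5: q0 h=19  …○○○○○○[●]●○○○○○…
t=6: q1 h=18  …○○○○○○[○]○●○○○○…
t=7: q1 h=17  …○○○○○○[○]○○●○○○…
t=8: q1 h=16  …○○○○○○[○]○○○●○○…
t=9: q1 h=15  …○○○○○○[○]○○○○●○…
t=10: q1 h=14  …○○○○○○[○]○○○○○●…
t=11: q1 h=13  …○○○○○○[○]○○○○○○…
t=12: q1 h=12  …○○○○○○[○]○○○○○○…
t=13: q1 h=11  …○○○○○○[○]○○○○○○…
t=14: q1 h=10  …○○○○○○[○]○○○○○○…
t=15: q1 h= 9  …○○○○○○[○]○○○○○○…
t=16: q1 h= 8  …○○○○○○[○]○○○○○○…
t=17: q1 h= 7  …○○○○○○[○]○○○○○○…
t=18: q1 h= 6  |○○○○○○[○]○○○○○○…
t=19: q1 h= 5  |○○○○○[○]○○○○○○…
t=20: q1 h= 4  |○○○○[○]○○○○○○…
t=21: q1 h= 3  |○○○[○]○○○○○○…
t=22: q1 h= 2  |○○[○]○○○○○○…

2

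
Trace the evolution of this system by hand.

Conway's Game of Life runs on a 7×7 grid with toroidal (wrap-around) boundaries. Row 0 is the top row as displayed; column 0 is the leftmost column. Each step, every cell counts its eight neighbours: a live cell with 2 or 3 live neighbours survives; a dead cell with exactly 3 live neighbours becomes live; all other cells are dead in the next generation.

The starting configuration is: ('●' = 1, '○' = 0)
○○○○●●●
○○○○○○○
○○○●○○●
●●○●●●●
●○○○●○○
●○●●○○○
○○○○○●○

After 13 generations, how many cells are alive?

t=0: ○○○○●●●
○○○○○○○
○○○●○○●
●●○●●●●
●○○○●○○
●○●●○○○
○○○○○●○
t=1: ○○○○●●●
○○○○●○●
○○●●○○●
○●●●○○○
○○○○○○○
○●○●●○●
○○○●○●○
t=2: ○○○●○○●
●○○○●○●
●●○○●●○
○●○●○○○
●●○○●○○
○○●●●●○
●○●●○○○
t=3: ○●●●●●●
○●○●●○○
○●●●●●○
○○○●○●●
●●○○○●○
●○○○○●●
○●○○○●●
t=4: ○●○○○○●
○○○○○○●
●●○○○○●
○○○●○○○
○●○○○○○
○○○○●○○
○●○●○○○
t=5: ○○●○○○○
○●○○○●●
●○○○○○●
○●●○○○○
○○○○○○○
○○●○○○○
●○●○○○○
t=6: ●○●○○○●
○●○○○●●
○○●○○●●
●●○○○○○
○●●○○○○
○●○○○○○
○○●●○○○
t=7: ●○●●○●●
○●●○○○○
○○●○○●○
●○○○○○●
○○●○○○○
○●○●○○○
●○●●○○○
t=8: ●○○○●○●
●○○○●●○
●○●○○○●
○●○○○○●
●●●○○○○
○●○●○○○
●○○○○○○
t=9: ●●○○●○○
○○○●●○○
○○○○○○○
○○○○○○●
○○○○○○○
○○○○○○○
●●○○○○●
t=10: ○●●●●●●
○○○●●○○
○○○○○○○
○○○○○○○
○○○○○○○
●○○○○○○
○●○○○○●
t=11: ○●○○○○●
○○○○○○○
○○○○○○○
○○○○○○○
○○○○○○○
●○○○○○○
○●○●●○●
t=12: ○○●○○●○
○○○○○○○
○○○○○○○
○○○○○○○
○○○○○○○
●○○○○○○
○●●○○●●
t=13: ○●●○○●●
○○○○○○○
○○○○○○○
○○○○○○○
○○○○○○○
●●○○○○●
●●●○○●●

12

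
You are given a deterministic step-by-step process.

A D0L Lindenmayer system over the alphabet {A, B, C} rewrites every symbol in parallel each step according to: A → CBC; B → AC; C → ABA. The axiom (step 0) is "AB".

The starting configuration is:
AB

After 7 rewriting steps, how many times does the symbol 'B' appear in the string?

t=0: AB
t=1: CBCAC
t=2: ABAACABACBCABA
t=3: CBCACCBCCBCABACBCACCBCABAACABACBCACCBC
t=4: ABAACABACBCABAABAACABAABAACABACBCACCBCABAACABACBCABAABAACABACBCACCBCCBCABACBCACCBCABAACABACBCABAABAACABA
t=5: CBCACCBCCBCABACBCACCBCABAACABACBCACCBCCBCACCBCCBCABACBCACC…CACCBCCBCABACBCACCBCABAACABACBCACCBCCBCACCBCCBCABACBCACCBC  (len 284)
t=6: ABAACABACBCABAABAACABAABAACABACBCACCBCABAACABACBCABAABAACA…AACABACBCABAABAACABAABAACABACBCACCBCABAACABACBCABAABAACABA  (len 776)
t=7: CBCACCBCCBCABACBCACCBCABAACABACBCACCBCCBCACCBCCBCABACBCACC…CACCBCCBCABACBCACCBCABAACABACBCACCBCCBCACCBCCBCABACBCACCBC  (len 2120)

568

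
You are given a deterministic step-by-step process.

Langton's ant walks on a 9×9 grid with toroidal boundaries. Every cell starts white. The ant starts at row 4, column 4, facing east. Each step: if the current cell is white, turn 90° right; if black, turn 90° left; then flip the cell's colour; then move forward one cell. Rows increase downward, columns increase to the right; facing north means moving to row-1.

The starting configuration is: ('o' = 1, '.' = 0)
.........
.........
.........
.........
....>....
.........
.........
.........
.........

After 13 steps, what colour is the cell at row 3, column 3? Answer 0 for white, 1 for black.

step 0: .........
.........
.........
.........
....>....
.........
.........
.........
.........
step 1: .........
.........
.........
.........
....o....
....v....
.........
.........
.........
step 2: .........
.........
.........
.........
....o....
...<o....
.........
.........
.........
step 3: .........
.........
.........
.........
...^o....
...oo....
.........
.........
.........
step 4: .........
.........
.........
.........
...o>....
...oo....
.........
.........
.........
step 5: .........
.........
.........
....^....
...o.....
...oo....
.........
.........
.........
step 6: .........
.........
.........
....o>...
...o.....
...oo....
.........
.........
.........
step 7: .........
.........
.........
....oo...
...o.v...
...oo....
.........
.........
.........
step 8: .........
.........
.........
....oo...
...o<o...
...oo....
.........
.........
.........
step 9: .........
.........
.........
....^o...
...ooo...
...oo....
.........
.........
.........
step 10: .........
.........
.........
...<.o...
...ooo...
...oo....
.........
.........
.........
step 11: .........
.........
...^.....
...o.o...
...ooo...
...oo....
.........
.........
.........
step 12: .........
.........
...o>....
...o.o...
...ooo...
...oo....
.........
.........
.........
step 13: .........
.........
...oo....
...ovo...
...ooo...
...oo....
.........
.........
.........

1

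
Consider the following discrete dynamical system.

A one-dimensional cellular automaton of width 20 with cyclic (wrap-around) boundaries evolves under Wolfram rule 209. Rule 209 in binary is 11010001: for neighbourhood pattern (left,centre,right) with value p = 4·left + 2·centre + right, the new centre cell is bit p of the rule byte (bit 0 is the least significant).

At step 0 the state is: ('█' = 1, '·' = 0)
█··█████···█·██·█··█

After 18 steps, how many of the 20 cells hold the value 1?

12

k=0  █··█████···█·██·█··█
k=1  ██··██████····█··█··
k=2  ·██··████████··█··█·
k=3  ··██··████████··█··█
k=4  █··██··████████··█··
k=5  ·█··██··████████··█·
k=6  ··█··██··████████··█
k=7  █··█··██··████████··
k=8  ·█··█··██··████████·
k=9  ··█··█··██··████████
k=10  █··█··█··██··███████
k=11  ██··█··█··██··██████
k=12  ███··█··█··██··█████
k=13  ████··█··█··██··████
k=14  █████··█··█··██··███
k=15  ██████··█··█··██··██
k=16  ███████··█··█··██··█
k=17  ████████··█··█··██··
k=18  ·████████··█··█··██·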